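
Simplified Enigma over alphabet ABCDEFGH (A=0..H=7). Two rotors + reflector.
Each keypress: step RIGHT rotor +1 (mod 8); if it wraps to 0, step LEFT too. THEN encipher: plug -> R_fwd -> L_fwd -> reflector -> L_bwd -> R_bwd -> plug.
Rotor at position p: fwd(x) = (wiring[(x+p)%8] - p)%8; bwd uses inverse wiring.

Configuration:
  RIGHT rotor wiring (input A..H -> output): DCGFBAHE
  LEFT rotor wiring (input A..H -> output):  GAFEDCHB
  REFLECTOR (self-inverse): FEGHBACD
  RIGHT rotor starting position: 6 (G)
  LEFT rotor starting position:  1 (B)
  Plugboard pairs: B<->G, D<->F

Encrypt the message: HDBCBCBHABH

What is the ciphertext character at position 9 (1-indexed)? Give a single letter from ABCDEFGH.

Char 1 ('H'): step: R->7, L=1; H->plug->H->R->A->L->H->refl->D->L'->C->R'->F->plug->D
Char 2 ('D'): step: R->0, L->2 (L advanced); D->plug->F->R->A->L->D->refl->H->L'->F->R'->D->plug->F
Char 3 ('B'): step: R->1, L=2; B->plug->G->R->D->L->A->refl->F->L'->E->R'->C->plug->C
Char 4 ('C'): step: R->2, L=2; C->plug->C->R->H->L->G->refl->C->L'->B->R'->G->plug->B
Char 5 ('B'): step: R->3, L=2; B->plug->G->R->H->L->G->refl->C->L'->B->R'->E->plug->E
Char 6 ('C'): step: R->4, L=2; C->plug->C->R->D->L->A->refl->F->L'->E->R'->B->plug->G
Char 7 ('B'): step: R->5, L=2; B->plug->G->R->A->L->D->refl->H->L'->F->R'->E->plug->E
Char 8 ('H'): step: R->6, L=2; H->plug->H->R->C->L->B->refl->E->L'->G->R'->B->plug->G
Char 9 ('A'): step: R->7, L=2; A->plug->A->R->F->L->H->refl->D->L'->A->R'->H->plug->H

H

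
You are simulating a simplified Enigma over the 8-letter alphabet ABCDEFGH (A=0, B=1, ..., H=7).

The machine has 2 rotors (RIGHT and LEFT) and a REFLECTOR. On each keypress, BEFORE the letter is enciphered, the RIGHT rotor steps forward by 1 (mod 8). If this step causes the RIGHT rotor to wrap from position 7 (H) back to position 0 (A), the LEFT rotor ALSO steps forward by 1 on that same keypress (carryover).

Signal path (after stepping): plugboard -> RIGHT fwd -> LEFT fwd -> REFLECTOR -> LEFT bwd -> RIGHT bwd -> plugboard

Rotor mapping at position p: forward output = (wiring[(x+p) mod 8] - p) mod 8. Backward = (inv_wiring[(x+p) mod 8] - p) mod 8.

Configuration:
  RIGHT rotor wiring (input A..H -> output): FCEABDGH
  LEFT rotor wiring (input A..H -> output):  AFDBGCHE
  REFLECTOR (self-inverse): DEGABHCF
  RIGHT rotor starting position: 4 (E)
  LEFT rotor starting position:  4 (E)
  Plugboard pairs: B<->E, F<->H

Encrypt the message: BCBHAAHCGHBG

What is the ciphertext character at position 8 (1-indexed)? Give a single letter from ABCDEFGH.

Char 1 ('B'): step: R->5, L=4; B->plug->E->R->F->L->B->refl->E->L'->E->R'->H->plug->F
Char 2 ('C'): step: R->6, L=4; C->plug->C->R->H->L->F->refl->H->L'->G->R'->E->plug->B
Char 3 ('B'): step: R->7, L=4; B->plug->E->R->B->L->G->refl->C->L'->A->R'->A->plug->A
Char 4 ('H'): step: R->0, L->5 (L advanced); H->plug->F->R->D->L->D->refl->A->L'->E->R'->C->plug->C
Char 5 ('A'): step: R->1, L=5; A->plug->A->R->B->L->C->refl->G->L'->F->R'->F->plug->H
Char 6 ('A'): step: R->2, L=5; A->plug->A->R->C->L->H->refl->F->L'->A->R'->H->plug->F
Char 7 ('H'): step: R->3, L=5; H->plug->F->R->C->L->H->refl->F->L'->A->R'->C->plug->C
Char 8 ('C'): step: R->4, L=5; C->plug->C->R->C->L->H->refl->F->L'->A->R'->G->plug->G

G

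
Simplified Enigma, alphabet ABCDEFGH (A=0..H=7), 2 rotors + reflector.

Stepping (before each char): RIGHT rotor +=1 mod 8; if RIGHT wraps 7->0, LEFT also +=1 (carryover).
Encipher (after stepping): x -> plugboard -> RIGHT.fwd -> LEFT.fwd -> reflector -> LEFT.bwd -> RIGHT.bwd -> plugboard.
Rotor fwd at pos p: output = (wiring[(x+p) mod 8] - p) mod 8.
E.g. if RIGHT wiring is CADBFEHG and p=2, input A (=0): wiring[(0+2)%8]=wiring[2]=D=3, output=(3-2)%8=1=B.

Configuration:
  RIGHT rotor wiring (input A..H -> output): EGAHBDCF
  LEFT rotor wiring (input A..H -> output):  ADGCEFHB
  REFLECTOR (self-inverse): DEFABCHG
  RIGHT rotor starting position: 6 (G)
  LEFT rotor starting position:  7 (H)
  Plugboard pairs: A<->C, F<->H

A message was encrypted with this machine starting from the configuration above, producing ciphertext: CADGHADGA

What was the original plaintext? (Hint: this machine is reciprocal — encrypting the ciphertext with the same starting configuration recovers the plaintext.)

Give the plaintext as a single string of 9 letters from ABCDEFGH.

Char 1 ('C'): step: R->7, L=7; C->plug->A->R->G->L->G->refl->H->L'->D->R'->H->plug->F
Char 2 ('A'): step: R->0, L->0 (L advanced); A->plug->C->R->A->L->A->refl->D->L'->B->R'->E->plug->E
Char 3 ('D'): step: R->1, L=0; D->plug->D->R->A->L->A->refl->D->L'->B->R'->F->plug->H
Char 4 ('G'): step: R->2, L=0; G->plug->G->R->C->L->G->refl->H->L'->G->R'->A->plug->C
Char 5 ('H'): step: R->3, L=0; H->plug->F->R->B->L->D->refl->A->L'->A->R'->C->plug->A
Char 6 ('A'): step: R->4, L=0; A->plug->C->R->G->L->H->refl->G->L'->C->R'->F->plug->H
Char 7 ('D'): step: R->5, L=0; D->plug->D->R->H->L->B->refl->E->L'->E->R'->H->plug->F
Char 8 ('G'): step: R->6, L=0; G->plug->G->R->D->L->C->refl->F->L'->F->R'->H->plug->F
Char 9 ('A'): step: R->7, L=0; A->plug->C->R->H->L->B->refl->E->L'->E->R'->G->plug->G

Answer: FEHCAHFFG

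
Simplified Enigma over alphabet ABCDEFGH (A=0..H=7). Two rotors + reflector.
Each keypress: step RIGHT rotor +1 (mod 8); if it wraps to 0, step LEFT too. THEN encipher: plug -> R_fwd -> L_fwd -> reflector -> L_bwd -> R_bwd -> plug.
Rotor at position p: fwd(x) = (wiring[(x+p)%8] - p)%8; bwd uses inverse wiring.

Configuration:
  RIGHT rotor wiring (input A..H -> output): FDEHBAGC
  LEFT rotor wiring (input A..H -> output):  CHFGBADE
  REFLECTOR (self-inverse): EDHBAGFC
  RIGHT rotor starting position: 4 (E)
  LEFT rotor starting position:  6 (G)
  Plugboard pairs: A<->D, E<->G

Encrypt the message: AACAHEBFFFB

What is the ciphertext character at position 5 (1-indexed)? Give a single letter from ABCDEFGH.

Char 1 ('A'): step: R->5, L=6; A->plug->D->R->A->L->F->refl->G->L'->B->R'->B->plug->B
Char 2 ('A'): step: R->6, L=6; A->plug->D->R->F->L->A->refl->E->L'->C->R'->H->plug->H
Char 3 ('C'): step: R->7, L=6; C->plug->C->R->E->L->H->refl->C->L'->H->R'->H->plug->H
Char 4 ('A'): step: R->0, L->7 (L advanced); A->plug->D->R->H->L->E->refl->A->L'->C->R'->H->plug->H
Char 5 ('H'): step: R->1, L=7; H->plug->H->R->E->L->H->refl->C->L'->F->R'->F->plug->F

F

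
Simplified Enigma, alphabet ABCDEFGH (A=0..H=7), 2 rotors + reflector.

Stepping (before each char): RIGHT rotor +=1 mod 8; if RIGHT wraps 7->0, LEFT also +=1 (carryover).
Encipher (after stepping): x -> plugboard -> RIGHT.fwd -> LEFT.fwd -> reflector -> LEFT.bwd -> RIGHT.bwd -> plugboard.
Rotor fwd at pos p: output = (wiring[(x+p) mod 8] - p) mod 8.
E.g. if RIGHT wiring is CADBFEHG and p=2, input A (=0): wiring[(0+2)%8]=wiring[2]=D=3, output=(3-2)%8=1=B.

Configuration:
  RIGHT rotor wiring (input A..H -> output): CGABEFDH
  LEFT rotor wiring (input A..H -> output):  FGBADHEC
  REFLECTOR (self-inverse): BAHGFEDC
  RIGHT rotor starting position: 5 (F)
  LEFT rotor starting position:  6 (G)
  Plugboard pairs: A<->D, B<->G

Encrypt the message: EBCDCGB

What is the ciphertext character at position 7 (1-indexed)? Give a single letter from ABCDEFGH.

Char 1 ('E'): step: R->6, L=6; E->plug->E->R->C->L->H->refl->C->L'->F->R'->A->plug->D
Char 2 ('B'): step: R->7, L=6; B->plug->G->R->G->L->F->refl->E->L'->B->R'->D->plug->A
Char 3 ('C'): step: R->0, L->7 (L advanced); C->plug->C->R->A->L->D->refl->G->L'->B->R'->D->plug->A
Char 4 ('D'): step: R->1, L=7; D->plug->A->R->F->L->E->refl->F->L'->H->R'->B->plug->G
Char 5 ('C'): step: R->2, L=7; C->plug->C->R->C->L->H->refl->C->L'->D->R'->D->plug->A
Char 6 ('G'): step: R->3, L=7; G->plug->B->R->B->L->G->refl->D->L'->A->R'->D->plug->A
Char 7 ('B'): step: R->4, L=7; B->plug->G->R->E->L->B->refl->A->L'->G->R'->E->plug->E

E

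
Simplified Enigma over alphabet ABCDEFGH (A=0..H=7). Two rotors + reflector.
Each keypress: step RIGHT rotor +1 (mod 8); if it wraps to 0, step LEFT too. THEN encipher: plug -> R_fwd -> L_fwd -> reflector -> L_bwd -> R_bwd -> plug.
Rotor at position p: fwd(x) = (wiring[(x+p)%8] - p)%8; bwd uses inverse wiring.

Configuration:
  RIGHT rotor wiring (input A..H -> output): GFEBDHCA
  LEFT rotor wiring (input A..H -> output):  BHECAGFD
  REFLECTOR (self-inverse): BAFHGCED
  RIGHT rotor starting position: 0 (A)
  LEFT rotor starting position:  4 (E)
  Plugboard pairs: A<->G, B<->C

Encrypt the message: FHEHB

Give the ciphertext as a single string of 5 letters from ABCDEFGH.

Answer: GDFCC

Derivation:
Char 1 ('F'): step: R->1, L=4; F->plug->F->R->B->L->C->refl->F->L'->E->R'->A->plug->G
Char 2 ('H'): step: R->2, L=4; H->plug->H->R->D->L->H->refl->D->L'->F->R'->D->plug->D
Char 3 ('E'): step: R->3, L=4; E->plug->E->R->F->L->D->refl->H->L'->D->R'->F->plug->F
Char 4 ('H'): step: R->4, L=4; H->plug->H->R->F->L->D->refl->H->L'->D->R'->B->plug->C
Char 5 ('B'): step: R->5, L=4; B->plug->C->R->D->L->H->refl->D->L'->F->R'->B->plug->C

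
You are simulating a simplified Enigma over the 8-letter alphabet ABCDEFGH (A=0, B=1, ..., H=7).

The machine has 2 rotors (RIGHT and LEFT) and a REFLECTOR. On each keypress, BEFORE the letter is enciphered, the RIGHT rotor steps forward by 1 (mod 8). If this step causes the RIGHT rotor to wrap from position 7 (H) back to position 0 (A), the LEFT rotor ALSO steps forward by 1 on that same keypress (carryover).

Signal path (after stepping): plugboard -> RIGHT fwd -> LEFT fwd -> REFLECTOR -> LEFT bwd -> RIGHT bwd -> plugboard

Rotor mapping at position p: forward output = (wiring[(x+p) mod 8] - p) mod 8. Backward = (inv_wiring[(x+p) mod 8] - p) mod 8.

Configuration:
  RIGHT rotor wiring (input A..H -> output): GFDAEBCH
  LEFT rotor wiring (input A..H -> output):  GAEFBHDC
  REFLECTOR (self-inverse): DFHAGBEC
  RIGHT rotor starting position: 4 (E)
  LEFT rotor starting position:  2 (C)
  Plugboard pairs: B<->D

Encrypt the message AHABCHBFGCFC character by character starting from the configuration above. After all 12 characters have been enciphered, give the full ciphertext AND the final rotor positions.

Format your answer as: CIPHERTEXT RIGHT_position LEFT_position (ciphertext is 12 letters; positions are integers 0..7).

Answer: GAGEGFCEDAHD 0 4

Derivation:
Char 1 ('A'): step: R->5, L=2; A->plug->A->R->E->L->B->refl->F->L'->D->R'->G->plug->G
Char 2 ('H'): step: R->6, L=2; H->plug->H->R->D->L->F->refl->B->L'->E->R'->A->plug->A
Char 3 ('A'): step: R->7, L=2; A->plug->A->R->A->L->C->refl->H->L'->C->R'->G->plug->G
Char 4 ('B'): step: R->0, L->3 (L advanced); B->plug->D->R->A->L->C->refl->H->L'->E->R'->E->plug->E
Char 5 ('C'): step: R->1, L=3; C->plug->C->R->H->L->B->refl->F->L'->G->R'->G->plug->G
Char 6 ('H'): step: R->2, L=3; H->plug->H->R->D->L->A->refl->D->L'->F->R'->F->plug->F
Char 7 ('B'): step: R->3, L=3; B->plug->D->R->H->L->B->refl->F->L'->G->R'->C->plug->C
Char 8 ('F'): step: R->4, L=3; F->plug->F->R->B->L->G->refl->E->L'->C->R'->E->plug->E
Char 9 ('G'): step: R->5, L=3; G->plug->G->R->D->L->A->refl->D->L'->F->R'->B->plug->D
Char 10 ('C'): step: R->6, L=3; C->plug->C->R->A->L->C->refl->H->L'->E->R'->A->plug->A
Char 11 ('F'): step: R->7, L=3; F->plug->F->R->F->L->D->refl->A->L'->D->R'->H->plug->H
Char 12 ('C'): step: R->0, L->4 (L advanced); C->plug->C->R->D->L->G->refl->E->L'->F->R'->B->plug->D
Final: ciphertext=GAGEGFCEDAHD, RIGHT=0, LEFT=4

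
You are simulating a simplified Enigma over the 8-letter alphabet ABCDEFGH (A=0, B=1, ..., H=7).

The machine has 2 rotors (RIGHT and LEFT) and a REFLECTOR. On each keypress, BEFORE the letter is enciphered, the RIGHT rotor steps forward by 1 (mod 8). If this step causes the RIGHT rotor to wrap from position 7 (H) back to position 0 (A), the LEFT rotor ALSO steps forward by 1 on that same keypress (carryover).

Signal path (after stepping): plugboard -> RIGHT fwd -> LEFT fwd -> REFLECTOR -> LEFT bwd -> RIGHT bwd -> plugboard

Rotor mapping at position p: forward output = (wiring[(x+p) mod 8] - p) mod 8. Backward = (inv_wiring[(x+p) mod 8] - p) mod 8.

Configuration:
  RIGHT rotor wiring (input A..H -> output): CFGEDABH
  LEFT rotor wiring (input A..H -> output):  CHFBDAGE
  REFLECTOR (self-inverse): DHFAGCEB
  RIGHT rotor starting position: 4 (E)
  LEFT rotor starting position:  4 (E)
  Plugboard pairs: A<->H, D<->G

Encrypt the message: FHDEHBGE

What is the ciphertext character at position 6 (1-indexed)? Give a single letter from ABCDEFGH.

Char 1 ('F'): step: R->5, L=4; F->plug->F->R->B->L->E->refl->G->L'->E->R'->B->plug->B
Char 2 ('H'): step: R->6, L=4; H->plug->A->R->D->L->A->refl->D->L'->F->R'->G->plug->D
Char 3 ('D'): step: R->7, L=4; D->plug->G->R->B->L->E->refl->G->L'->E->R'->F->plug->F
Char 4 ('E'): step: R->0, L->5 (L advanced); E->plug->E->R->D->L->F->refl->C->L'->E->R'->D->plug->G
Char 5 ('H'): step: R->1, L=5; H->plug->A->R->E->L->C->refl->F->L'->D->R'->C->plug->C
Char 6 ('B'): step: R->2, L=5; B->plug->B->R->C->L->H->refl->B->L'->B->R'->C->plug->C

C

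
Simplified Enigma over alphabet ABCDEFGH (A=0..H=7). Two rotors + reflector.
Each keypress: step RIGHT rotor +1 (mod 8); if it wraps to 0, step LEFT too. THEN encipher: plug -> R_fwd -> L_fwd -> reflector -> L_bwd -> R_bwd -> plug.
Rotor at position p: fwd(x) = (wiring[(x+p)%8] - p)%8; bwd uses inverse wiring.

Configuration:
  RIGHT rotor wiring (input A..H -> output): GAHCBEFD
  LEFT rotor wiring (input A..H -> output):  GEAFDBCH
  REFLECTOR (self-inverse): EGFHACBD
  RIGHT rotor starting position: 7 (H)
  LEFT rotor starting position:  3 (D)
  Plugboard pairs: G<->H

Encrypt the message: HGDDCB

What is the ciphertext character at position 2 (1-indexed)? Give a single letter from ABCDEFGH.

Char 1 ('H'): step: R->0, L->4 (L advanced); H->plug->G->R->F->L->A->refl->E->L'->G->R'->A->plug->A
Char 2 ('G'): step: R->1, L=4; G->plug->H->R->F->L->A->refl->E->L'->G->R'->B->plug->B

B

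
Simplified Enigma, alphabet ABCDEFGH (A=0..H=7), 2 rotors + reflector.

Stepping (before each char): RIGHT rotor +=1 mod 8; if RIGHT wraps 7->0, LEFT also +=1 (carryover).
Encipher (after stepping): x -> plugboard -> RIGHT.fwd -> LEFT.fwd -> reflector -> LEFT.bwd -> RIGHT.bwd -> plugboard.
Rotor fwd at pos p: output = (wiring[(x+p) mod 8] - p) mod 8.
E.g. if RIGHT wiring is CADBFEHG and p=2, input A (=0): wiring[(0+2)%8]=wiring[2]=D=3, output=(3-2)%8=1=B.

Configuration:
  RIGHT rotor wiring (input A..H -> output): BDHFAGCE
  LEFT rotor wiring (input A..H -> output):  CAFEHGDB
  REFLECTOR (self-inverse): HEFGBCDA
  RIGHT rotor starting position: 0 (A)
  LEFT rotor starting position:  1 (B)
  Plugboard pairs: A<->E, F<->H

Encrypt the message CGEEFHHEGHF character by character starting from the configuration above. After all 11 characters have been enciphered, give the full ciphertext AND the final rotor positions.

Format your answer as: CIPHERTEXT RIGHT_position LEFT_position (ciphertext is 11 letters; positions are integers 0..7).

Char 1 ('C'): step: R->1, L=1; C->plug->C->R->E->L->F->refl->C->L'->F->R'->E->plug->A
Char 2 ('G'): step: R->2, L=1; G->plug->G->R->H->L->B->refl->E->L'->B->R'->H->plug->F
Char 3 ('E'): step: R->3, L=1; E->plug->A->R->C->L->D->refl->G->L'->D->R'->C->plug->C
Char 4 ('E'): step: R->4, L=1; E->plug->A->R->E->L->F->refl->C->L'->F->R'->E->plug->A
Char 5 ('F'): step: R->5, L=1; F->plug->H->R->D->L->G->refl->D->L'->C->R'->F->plug->H
Char 6 ('H'): step: R->6, L=1; H->plug->F->R->H->L->B->refl->E->L'->B->R'->E->plug->A
Char 7 ('H'): step: R->7, L=1; H->plug->F->R->B->L->E->refl->B->L'->H->R'->G->plug->G
Char 8 ('E'): step: R->0, L->2 (L advanced); E->plug->A->R->B->L->C->refl->F->L'->C->R'->G->plug->G
Char 9 ('G'): step: R->1, L=2; G->plug->G->R->D->L->E->refl->B->L'->E->R'->C->plug->C
Char 10 ('H'): step: R->2, L=2; H->plug->F->R->C->L->F->refl->C->L'->B->R'->H->plug->F
Char 11 ('F'): step: R->3, L=2; F->plug->H->R->E->L->B->refl->E->L'->D->R'->C->plug->C
Final: ciphertext=AFCAHAGGCFC, RIGHT=3, LEFT=2

Answer: AFCAHAGGCFC 3 2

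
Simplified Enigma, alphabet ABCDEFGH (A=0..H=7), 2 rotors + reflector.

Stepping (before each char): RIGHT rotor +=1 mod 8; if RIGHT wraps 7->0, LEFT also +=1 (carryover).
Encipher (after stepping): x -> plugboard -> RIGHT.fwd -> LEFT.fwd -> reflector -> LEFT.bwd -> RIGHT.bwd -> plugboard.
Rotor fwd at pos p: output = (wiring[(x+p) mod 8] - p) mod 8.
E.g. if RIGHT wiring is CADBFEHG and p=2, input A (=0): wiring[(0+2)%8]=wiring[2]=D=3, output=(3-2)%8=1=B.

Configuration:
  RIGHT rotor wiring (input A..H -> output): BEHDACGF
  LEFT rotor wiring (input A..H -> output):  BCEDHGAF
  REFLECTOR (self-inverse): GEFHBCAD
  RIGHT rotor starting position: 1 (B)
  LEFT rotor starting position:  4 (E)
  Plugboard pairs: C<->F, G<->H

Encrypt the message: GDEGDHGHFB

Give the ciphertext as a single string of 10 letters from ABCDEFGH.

Answer: CEBCCBADGH

Derivation:
Char 1 ('G'): step: R->2, L=4; G->plug->H->R->C->L->E->refl->B->L'->D->R'->F->plug->C
Char 2 ('D'): step: R->3, L=4; D->plug->D->R->D->L->B->refl->E->L'->C->R'->E->plug->E
Char 3 ('E'): step: R->4, L=4; E->plug->E->R->F->L->G->refl->A->L'->G->R'->B->plug->B
Char 4 ('G'): step: R->5, L=4; G->plug->H->R->D->L->B->refl->E->L'->C->R'->F->plug->C
Char 5 ('D'): step: R->6, L=4; D->plug->D->R->G->L->A->refl->G->L'->F->R'->F->plug->C
Char 6 ('H'): step: R->7, L=4; H->plug->G->R->D->L->B->refl->E->L'->C->R'->B->plug->B
Char 7 ('G'): step: R->0, L->5 (L advanced); G->plug->H->R->F->L->H->refl->D->L'->B->R'->A->plug->A
Char 8 ('H'): step: R->1, L=5; H->plug->G->R->E->L->F->refl->C->L'->H->R'->D->plug->D
Char 9 ('F'): step: R->2, L=5; F->plug->C->R->G->L->G->refl->A->L'->C->R'->H->plug->G
Char 10 ('B'): step: R->3, L=5; B->plug->B->R->F->L->H->refl->D->L'->B->R'->G->plug->H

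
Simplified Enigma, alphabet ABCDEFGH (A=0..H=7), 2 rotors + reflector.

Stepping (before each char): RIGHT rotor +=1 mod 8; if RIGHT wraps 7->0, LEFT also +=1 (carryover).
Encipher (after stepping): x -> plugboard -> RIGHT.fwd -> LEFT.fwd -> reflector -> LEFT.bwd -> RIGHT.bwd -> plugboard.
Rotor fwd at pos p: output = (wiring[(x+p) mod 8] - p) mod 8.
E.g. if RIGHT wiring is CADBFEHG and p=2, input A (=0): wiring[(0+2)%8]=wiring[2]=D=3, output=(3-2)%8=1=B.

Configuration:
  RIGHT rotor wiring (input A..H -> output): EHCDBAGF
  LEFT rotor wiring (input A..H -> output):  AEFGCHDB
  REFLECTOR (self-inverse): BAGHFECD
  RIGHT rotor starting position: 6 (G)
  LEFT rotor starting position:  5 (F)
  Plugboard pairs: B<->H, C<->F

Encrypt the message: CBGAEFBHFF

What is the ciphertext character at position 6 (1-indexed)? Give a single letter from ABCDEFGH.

Char 1 ('C'): step: R->7, L=5; C->plug->F->R->C->L->E->refl->F->L'->H->R'->H->plug->B
Char 2 ('B'): step: R->0, L->6 (L advanced); B->plug->H->R->F->L->A->refl->B->L'->H->R'->B->plug->H
Char 3 ('G'): step: R->1, L=6; G->plug->G->R->E->L->H->refl->D->L'->B->R'->B->plug->H
Char 4 ('A'): step: R->2, L=6; A->plug->A->R->A->L->F->refl->E->L'->G->R'->D->plug->D
Char 5 ('E'): step: R->3, L=6; E->plug->E->R->C->L->C->refl->G->L'->D->R'->D->plug->D
Char 6 ('F'): step: R->4, L=6; F->plug->C->R->C->L->C->refl->G->L'->D->R'->F->plug->C

C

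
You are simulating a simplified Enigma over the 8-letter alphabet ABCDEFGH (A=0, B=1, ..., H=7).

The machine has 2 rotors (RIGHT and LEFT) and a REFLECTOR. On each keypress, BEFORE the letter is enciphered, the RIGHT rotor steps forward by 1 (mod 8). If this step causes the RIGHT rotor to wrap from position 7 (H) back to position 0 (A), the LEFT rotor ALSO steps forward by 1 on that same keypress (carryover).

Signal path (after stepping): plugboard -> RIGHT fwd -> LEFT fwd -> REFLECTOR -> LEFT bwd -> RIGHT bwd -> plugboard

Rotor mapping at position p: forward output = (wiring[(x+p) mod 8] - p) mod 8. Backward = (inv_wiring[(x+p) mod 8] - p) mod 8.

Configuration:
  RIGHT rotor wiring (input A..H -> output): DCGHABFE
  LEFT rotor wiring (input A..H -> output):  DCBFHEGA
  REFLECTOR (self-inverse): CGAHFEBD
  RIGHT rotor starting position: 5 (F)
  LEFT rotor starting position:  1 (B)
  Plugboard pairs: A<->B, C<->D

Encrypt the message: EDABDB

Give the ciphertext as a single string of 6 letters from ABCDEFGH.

Answer: HEHEAC

Derivation:
Char 1 ('E'): step: R->6, L=1; E->plug->E->R->A->L->B->refl->G->L'->D->R'->H->plug->H
Char 2 ('D'): step: R->7, L=1; D->plug->C->R->D->L->G->refl->B->L'->A->R'->E->plug->E
Char 3 ('A'): step: R->0, L->2 (L advanced); A->plug->B->R->C->L->F->refl->E->L'->E->R'->H->plug->H
Char 4 ('B'): step: R->1, L=2; B->plug->A->R->B->L->D->refl->H->L'->A->R'->E->plug->E
Char 5 ('D'): step: R->2, L=2; D->plug->C->R->G->L->B->refl->G->L'->F->R'->B->plug->A
Char 6 ('B'): step: R->3, L=2; B->plug->A->R->E->L->E->refl->F->L'->C->R'->D->plug->C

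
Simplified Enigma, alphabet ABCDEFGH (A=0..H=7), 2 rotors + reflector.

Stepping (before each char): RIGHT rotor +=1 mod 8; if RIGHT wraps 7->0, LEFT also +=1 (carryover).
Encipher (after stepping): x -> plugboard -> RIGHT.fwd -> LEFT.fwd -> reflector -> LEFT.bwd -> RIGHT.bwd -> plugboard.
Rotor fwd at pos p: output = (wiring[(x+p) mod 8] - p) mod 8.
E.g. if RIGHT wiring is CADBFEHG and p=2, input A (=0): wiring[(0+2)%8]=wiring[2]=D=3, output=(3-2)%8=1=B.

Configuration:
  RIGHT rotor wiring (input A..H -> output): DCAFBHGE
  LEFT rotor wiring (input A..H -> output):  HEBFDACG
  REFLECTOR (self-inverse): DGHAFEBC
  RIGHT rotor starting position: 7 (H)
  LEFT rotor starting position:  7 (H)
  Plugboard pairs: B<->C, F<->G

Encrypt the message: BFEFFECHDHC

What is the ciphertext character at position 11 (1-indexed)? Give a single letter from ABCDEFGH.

Char 1 ('B'): step: R->0, L->0 (L advanced); B->plug->C->R->A->L->H->refl->C->L'->G->R'->G->plug->F
Char 2 ('F'): step: R->1, L=0; F->plug->G->R->D->L->F->refl->E->L'->B->R'->A->plug->A
Char 3 ('E'): step: R->2, L=0; E->plug->E->R->E->L->D->refl->A->L'->F->R'->D->plug->D
Char 4 ('F'): step: R->3, L=0; F->plug->G->R->H->L->G->refl->B->L'->C->R'->A->plug->A
Char 5 ('F'): step: R->4, L=0; F->plug->G->R->E->L->D->refl->A->L'->F->R'->A->plug->A
Char 6 ('E'): step: R->5, L=0; E->plug->E->R->F->L->A->refl->D->L'->E->R'->H->plug->H
Char 7 ('C'): step: R->6, L=0; C->plug->B->R->G->L->C->refl->H->L'->A->R'->A->plug->A
Char 8 ('H'): step: R->7, L=0; H->plug->H->R->H->L->G->refl->B->L'->C->R'->F->plug->G
Char 9 ('D'): step: R->0, L->1 (L advanced); D->plug->D->R->F->L->B->refl->G->L'->H->R'->F->plug->G
Char 10 ('H'): step: R->1, L=1; H->plug->H->R->C->L->E->refl->F->L'->G->R'->E->plug->E
Char 11 ('C'): step: R->2, L=1; C->plug->B->R->D->L->C->refl->H->L'->E->R'->E->plug->E

E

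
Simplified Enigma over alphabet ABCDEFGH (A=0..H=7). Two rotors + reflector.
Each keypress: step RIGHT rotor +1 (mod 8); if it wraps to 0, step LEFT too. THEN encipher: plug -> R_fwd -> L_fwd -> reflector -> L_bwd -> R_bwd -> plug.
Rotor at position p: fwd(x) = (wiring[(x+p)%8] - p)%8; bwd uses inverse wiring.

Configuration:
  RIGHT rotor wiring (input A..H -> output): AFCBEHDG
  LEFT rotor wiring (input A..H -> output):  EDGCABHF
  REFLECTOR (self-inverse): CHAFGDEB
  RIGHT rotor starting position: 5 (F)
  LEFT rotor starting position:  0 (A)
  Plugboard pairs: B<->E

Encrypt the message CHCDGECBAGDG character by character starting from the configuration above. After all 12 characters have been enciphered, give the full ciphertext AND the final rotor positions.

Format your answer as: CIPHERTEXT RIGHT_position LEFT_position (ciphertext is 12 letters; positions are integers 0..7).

Char 1 ('C'): step: R->6, L=0; C->plug->C->R->C->L->G->refl->E->L'->A->R'->B->plug->E
Char 2 ('H'): step: R->7, L=0; H->plug->H->R->E->L->A->refl->C->L'->D->R'->D->plug->D
Char 3 ('C'): step: R->0, L->1 (L advanced); C->plug->C->R->C->L->B->refl->H->L'->D->R'->G->plug->G
Char 4 ('D'): step: R->1, L=1; D->plug->D->R->D->L->H->refl->B->L'->C->R'->F->plug->F
Char 5 ('G'): step: R->2, L=1; G->plug->G->R->G->L->E->refl->G->L'->F->R'->D->plug->D
Char 6 ('E'): step: R->3, L=1; E->plug->B->R->B->L->F->refl->D->L'->H->R'->H->plug->H
Char 7 ('C'): step: R->4, L=1; C->plug->C->R->H->L->D->refl->F->L'->B->R'->F->plug->F
Char 8 ('B'): step: R->5, L=1; B->plug->E->R->A->L->C->refl->A->L'->E->R'->G->plug->G
Char 9 ('A'): step: R->6, L=1; A->plug->A->R->F->L->G->refl->E->L'->G->R'->G->plug->G
Char 10 ('G'): step: R->7, L=1; G->plug->G->R->A->L->C->refl->A->L'->E->R'->H->plug->H
Char 11 ('D'): step: R->0, L->2 (L advanced); D->plug->D->R->B->L->A->refl->C->L'->G->R'->H->plug->H
Char 12 ('G'): step: R->1, L=2; G->plug->G->R->F->L->D->refl->F->L'->E->R'->A->plug->A
Final: ciphertext=EDGFDHFGGHHA, RIGHT=1, LEFT=2

Answer: EDGFDHFGGHHA 1 2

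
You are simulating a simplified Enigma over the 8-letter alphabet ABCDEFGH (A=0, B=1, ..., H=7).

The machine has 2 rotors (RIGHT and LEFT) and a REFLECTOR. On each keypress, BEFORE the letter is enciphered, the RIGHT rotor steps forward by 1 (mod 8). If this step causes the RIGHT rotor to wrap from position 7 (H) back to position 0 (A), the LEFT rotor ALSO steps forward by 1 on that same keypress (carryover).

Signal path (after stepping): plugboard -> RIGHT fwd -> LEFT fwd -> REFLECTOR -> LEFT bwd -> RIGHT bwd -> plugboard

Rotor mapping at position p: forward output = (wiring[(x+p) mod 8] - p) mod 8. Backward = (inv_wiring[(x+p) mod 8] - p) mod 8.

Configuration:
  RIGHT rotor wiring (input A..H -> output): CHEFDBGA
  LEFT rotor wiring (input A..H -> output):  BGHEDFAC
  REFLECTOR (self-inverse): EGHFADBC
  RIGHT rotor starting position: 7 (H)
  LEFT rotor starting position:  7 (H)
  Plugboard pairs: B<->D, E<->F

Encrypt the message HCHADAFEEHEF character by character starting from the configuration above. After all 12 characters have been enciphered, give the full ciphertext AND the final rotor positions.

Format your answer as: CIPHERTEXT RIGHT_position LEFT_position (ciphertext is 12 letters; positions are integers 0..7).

Answer: EEFEBBHBGACB 3 1

Derivation:
Char 1 ('H'): step: R->0, L->0 (L advanced); H->plug->H->R->A->L->B->refl->G->L'->B->R'->F->plug->E
Char 2 ('C'): step: R->1, L=0; C->plug->C->R->E->L->D->refl->F->L'->F->R'->F->plug->E
Char 3 ('H'): step: R->2, L=0; H->plug->H->R->F->L->F->refl->D->L'->E->R'->E->plug->F
Char 4 ('A'): step: R->3, L=0; A->plug->A->R->C->L->H->refl->C->L'->H->R'->F->plug->E
Char 5 ('D'): step: R->4, L=0; D->plug->B->R->F->L->F->refl->D->L'->E->R'->D->plug->B
Char 6 ('A'): step: R->5, L=0; A->plug->A->R->E->L->D->refl->F->L'->F->R'->D->plug->B
Char 7 ('F'): step: R->6, L=0; F->plug->E->R->G->L->A->refl->E->L'->D->R'->H->plug->H
Char 8 ('E'): step: R->7, L=0; E->plug->F->R->E->L->D->refl->F->L'->F->R'->D->plug->B
Char 9 ('E'): step: R->0, L->1 (L advanced); E->plug->F->R->B->L->G->refl->B->L'->G->R'->G->plug->G
Char 10 ('H'): step: R->1, L=1; H->plug->H->R->B->L->G->refl->B->L'->G->R'->A->plug->A
Char 11 ('E'): step: R->2, L=1; E->plug->F->R->G->L->B->refl->G->L'->B->R'->C->plug->C
Char 12 ('F'): step: R->3, L=1; F->plug->E->R->F->L->H->refl->C->L'->D->R'->D->plug->B
Final: ciphertext=EEFEBBHBGACB, RIGHT=3, LEFT=1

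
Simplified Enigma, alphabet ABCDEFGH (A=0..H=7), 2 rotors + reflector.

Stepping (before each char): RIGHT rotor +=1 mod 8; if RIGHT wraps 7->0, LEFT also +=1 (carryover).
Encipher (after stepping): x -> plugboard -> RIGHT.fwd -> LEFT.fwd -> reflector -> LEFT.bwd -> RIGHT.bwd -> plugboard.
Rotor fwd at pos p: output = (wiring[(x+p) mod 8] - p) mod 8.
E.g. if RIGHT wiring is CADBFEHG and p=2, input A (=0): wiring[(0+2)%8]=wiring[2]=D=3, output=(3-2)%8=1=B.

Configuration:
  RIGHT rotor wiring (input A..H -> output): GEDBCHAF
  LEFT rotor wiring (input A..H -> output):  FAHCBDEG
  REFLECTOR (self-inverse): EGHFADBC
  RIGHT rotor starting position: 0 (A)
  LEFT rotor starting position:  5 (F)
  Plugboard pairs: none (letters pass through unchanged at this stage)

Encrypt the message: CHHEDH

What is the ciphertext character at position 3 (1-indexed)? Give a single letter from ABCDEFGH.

Char 1 ('C'): step: R->1, L=5; C->plug->C->R->A->L->G->refl->B->L'->C->R'->B->plug->B
Char 2 ('H'): step: R->2, L=5; H->plug->H->R->C->L->B->refl->G->L'->A->R'->C->plug->C
Char 3 ('H'): step: R->3, L=5; H->plug->H->R->A->L->G->refl->B->L'->C->R'->E->plug->E

E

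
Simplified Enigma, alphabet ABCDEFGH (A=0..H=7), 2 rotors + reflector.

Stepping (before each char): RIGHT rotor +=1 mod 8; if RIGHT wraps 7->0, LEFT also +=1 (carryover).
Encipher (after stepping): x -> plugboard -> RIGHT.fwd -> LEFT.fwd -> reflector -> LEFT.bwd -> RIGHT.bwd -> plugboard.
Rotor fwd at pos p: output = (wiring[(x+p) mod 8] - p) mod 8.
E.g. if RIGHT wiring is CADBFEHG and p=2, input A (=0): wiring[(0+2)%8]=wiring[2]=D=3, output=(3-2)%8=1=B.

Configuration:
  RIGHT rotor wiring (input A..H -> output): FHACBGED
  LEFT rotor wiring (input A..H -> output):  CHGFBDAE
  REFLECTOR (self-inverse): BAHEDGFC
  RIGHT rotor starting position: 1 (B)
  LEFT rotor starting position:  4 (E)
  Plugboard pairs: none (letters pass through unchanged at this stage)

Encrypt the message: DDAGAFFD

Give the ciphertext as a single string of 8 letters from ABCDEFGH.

Answer: BBBEDHAF

Derivation:
Char 1 ('D'): step: R->2, L=4; D->plug->D->R->E->L->G->refl->F->L'->A->R'->B->plug->B
Char 2 ('D'): step: R->3, L=4; D->plug->D->R->B->L->H->refl->C->L'->G->R'->B->plug->B
Char 3 ('A'): step: R->4, L=4; A->plug->A->R->F->L->D->refl->E->L'->C->R'->B->plug->B
Char 4 ('G'): step: R->5, L=4; G->plug->G->R->F->L->D->refl->E->L'->C->R'->E->plug->E
Char 5 ('A'): step: R->6, L=4; A->plug->A->R->G->L->C->refl->H->L'->B->R'->D->plug->D
Char 6 ('F'): step: R->7, L=4; F->plug->F->R->C->L->E->refl->D->L'->F->R'->H->plug->H
Char 7 ('F'): step: R->0, L->5 (L advanced); F->plug->F->R->G->L->A->refl->B->L'->F->R'->A->plug->A
Char 8 ('D'): step: R->1, L=5; D->plug->D->R->A->L->G->refl->F->L'->D->R'->F->plug->F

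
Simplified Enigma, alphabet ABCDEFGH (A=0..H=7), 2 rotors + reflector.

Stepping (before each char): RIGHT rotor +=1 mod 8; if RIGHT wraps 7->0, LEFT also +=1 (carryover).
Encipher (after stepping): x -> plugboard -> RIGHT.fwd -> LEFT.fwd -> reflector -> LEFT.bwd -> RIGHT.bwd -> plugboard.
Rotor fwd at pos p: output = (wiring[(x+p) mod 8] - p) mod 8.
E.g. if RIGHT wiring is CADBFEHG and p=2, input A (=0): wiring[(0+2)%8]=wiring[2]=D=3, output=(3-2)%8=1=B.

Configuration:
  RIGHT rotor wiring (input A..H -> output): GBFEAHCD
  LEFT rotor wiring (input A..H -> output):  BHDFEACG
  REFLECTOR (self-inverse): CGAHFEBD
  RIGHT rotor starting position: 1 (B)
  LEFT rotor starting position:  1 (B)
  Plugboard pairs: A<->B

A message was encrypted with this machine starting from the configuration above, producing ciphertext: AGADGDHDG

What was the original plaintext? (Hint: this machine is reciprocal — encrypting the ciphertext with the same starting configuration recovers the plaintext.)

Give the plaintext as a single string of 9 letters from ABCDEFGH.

Char 1 ('A'): step: R->2, L=1; A->plug->B->R->C->L->E->refl->F->L'->G->R'->C->plug->C
Char 2 ('G'): step: R->3, L=1; G->plug->G->R->G->L->F->refl->E->L'->C->R'->H->plug->H
Char 3 ('A'): step: R->4, L=1; A->plug->B->R->D->L->D->refl->H->L'->E->R'->A->plug->B
Char 4 ('D'): step: R->5, L=1; D->plug->D->R->B->L->C->refl->A->L'->H->R'->G->plug->G
Char 5 ('G'): step: R->6, L=1; G->plug->G->R->C->L->E->refl->F->L'->G->R'->F->plug->F
Char 6 ('D'): step: R->7, L=1; D->plug->D->R->G->L->F->refl->E->L'->C->R'->C->plug->C
Char 7 ('H'): step: R->0, L->2 (L advanced); H->plug->H->R->D->L->G->refl->B->L'->A->R'->E->plug->E
Char 8 ('D'): step: R->1, L=2; D->plug->D->R->H->L->F->refl->E->L'->F->R'->H->plug->H
Char 9 ('G'): step: R->2, L=2; G->plug->G->R->E->L->A->refl->C->L'->C->R'->B->plug->A

Answer: CHBGFCEHA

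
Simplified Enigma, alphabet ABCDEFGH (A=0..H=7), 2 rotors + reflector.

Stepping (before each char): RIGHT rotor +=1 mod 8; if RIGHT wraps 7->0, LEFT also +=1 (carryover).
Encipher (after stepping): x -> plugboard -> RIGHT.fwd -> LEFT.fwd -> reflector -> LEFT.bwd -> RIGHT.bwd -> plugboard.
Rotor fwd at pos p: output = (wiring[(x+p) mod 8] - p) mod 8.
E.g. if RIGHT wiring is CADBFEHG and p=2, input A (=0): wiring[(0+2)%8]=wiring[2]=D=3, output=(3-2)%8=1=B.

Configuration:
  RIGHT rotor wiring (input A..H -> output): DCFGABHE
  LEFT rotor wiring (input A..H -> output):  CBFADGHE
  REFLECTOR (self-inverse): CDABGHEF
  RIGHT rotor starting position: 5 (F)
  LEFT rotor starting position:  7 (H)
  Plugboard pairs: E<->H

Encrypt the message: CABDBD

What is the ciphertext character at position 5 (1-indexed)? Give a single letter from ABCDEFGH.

Char 1 ('C'): step: R->6, L=7; C->plug->C->R->F->L->E->refl->G->L'->D->R'->H->plug->E
Char 2 ('A'): step: R->7, L=7; A->plug->A->R->F->L->E->refl->G->L'->D->R'->C->plug->C
Char 3 ('B'): step: R->0, L->0 (L advanced); B->plug->B->R->C->L->F->refl->H->L'->G->R'->D->plug->D
Char 4 ('D'): step: R->1, L=0; D->plug->D->R->H->L->E->refl->G->L'->F->R'->C->plug->C
Char 5 ('B'): step: R->2, L=0; B->plug->B->R->E->L->D->refl->B->L'->B->R'->G->plug->G

G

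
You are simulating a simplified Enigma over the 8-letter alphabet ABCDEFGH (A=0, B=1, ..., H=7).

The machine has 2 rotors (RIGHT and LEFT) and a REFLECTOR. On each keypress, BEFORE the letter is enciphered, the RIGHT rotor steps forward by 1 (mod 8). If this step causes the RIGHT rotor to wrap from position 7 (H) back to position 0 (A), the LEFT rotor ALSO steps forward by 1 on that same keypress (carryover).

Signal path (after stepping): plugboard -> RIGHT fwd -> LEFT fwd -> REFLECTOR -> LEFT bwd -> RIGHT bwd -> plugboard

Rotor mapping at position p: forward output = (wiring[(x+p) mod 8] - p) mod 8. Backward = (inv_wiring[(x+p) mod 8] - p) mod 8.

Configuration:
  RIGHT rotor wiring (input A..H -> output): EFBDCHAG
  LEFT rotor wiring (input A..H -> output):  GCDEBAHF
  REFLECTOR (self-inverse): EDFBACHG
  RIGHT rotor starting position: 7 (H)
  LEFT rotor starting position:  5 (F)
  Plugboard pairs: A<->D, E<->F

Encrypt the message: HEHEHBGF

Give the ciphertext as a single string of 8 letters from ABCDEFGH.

Answer: GDGACDAD

Derivation:
Char 1 ('H'): step: R->0, L->6 (L advanced); H->plug->H->R->G->L->D->refl->B->L'->A->R'->G->plug->G
Char 2 ('E'): step: R->1, L=6; E->plug->F->R->H->L->C->refl->F->L'->E->R'->A->plug->D
Char 3 ('H'): step: R->2, L=6; H->plug->H->R->D->L->E->refl->A->L'->C->R'->G->plug->G
Char 4 ('E'): step: R->3, L=6; E->plug->F->R->B->L->H->refl->G->L'->F->R'->D->plug->A
Char 5 ('H'): step: R->4, L=6; H->plug->H->R->H->L->C->refl->F->L'->E->R'->C->plug->C
Char 6 ('B'): step: R->5, L=6; B->plug->B->R->D->L->E->refl->A->L'->C->R'->A->plug->D
Char 7 ('G'): step: R->6, L=6; G->plug->G->R->E->L->F->refl->C->L'->H->R'->D->plug->A
Char 8 ('F'): step: R->7, L=6; F->plug->E->R->E->L->F->refl->C->L'->H->R'->A->plug->D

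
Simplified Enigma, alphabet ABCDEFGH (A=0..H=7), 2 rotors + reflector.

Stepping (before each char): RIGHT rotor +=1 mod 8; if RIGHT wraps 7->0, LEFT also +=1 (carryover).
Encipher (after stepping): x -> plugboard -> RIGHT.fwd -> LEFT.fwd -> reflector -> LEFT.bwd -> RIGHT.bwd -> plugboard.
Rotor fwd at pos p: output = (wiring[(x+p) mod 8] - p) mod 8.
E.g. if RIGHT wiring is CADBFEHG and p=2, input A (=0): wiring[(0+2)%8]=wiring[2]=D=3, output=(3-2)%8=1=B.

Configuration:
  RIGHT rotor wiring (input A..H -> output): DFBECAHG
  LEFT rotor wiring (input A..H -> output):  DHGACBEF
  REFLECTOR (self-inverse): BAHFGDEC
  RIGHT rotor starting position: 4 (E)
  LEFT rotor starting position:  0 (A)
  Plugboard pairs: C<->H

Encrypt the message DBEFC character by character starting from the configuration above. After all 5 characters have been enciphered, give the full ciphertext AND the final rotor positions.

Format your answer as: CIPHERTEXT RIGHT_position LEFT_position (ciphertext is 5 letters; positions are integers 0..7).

Char 1 ('D'): step: R->5, L=0; D->plug->D->R->G->L->E->refl->G->L'->C->R'->B->plug->B
Char 2 ('B'): step: R->6, L=0; B->plug->B->R->A->L->D->refl->F->L'->H->R'->D->plug->D
Char 3 ('E'): step: R->7, L=0; E->plug->E->R->F->L->B->refl->A->L'->D->R'->F->plug->F
Char 4 ('F'): step: R->0, L->1 (L advanced); F->plug->F->R->A->L->G->refl->E->L'->G->R'->H->plug->C
Char 5 ('C'): step: R->1, L=1; C->plug->H->R->C->L->H->refl->C->L'->H->R'->E->plug->E
Final: ciphertext=BDFCE, RIGHT=1, LEFT=1

Answer: BDFCE 1 1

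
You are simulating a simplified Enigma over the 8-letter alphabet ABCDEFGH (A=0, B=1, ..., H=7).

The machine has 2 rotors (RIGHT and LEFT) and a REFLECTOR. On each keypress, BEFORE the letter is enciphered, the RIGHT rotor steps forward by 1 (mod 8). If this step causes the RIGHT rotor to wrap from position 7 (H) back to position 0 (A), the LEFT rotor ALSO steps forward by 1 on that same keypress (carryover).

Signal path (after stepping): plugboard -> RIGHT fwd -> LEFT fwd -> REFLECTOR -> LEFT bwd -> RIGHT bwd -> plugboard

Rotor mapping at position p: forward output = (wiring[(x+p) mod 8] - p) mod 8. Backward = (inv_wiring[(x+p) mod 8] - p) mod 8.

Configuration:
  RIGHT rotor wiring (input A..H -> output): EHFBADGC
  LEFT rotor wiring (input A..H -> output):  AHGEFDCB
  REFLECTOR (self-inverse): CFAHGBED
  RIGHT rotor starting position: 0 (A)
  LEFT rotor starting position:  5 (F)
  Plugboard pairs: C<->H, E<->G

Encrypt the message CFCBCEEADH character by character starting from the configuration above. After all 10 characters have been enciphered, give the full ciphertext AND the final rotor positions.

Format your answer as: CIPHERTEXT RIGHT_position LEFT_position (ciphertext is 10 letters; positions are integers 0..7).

Answer: AEHAAACCCD 2 6

Derivation:
Char 1 ('C'): step: R->1, L=5; C->plug->H->R->D->L->D->refl->H->L'->G->R'->A->plug->A
Char 2 ('F'): step: R->2, L=5; F->plug->F->R->A->L->G->refl->E->L'->C->R'->G->plug->E
Char 3 ('C'): step: R->3, L=5; C->plug->H->R->C->L->E->refl->G->L'->A->R'->C->plug->H
Char 4 ('B'): step: R->4, L=5; B->plug->B->R->H->L->A->refl->C->L'->E->R'->A->plug->A
Char 5 ('C'): step: R->5, L=5; C->plug->H->R->D->L->D->refl->H->L'->G->R'->A->plug->A
Char 6 ('E'): step: R->6, L=5; E->plug->G->R->C->L->E->refl->G->L'->A->R'->A->plug->A
Char 7 ('E'): step: R->7, L=5; E->plug->G->R->E->L->C->refl->A->L'->H->R'->H->plug->C
Char 8 ('A'): step: R->0, L->6 (L advanced); A->plug->A->R->E->L->A->refl->C->L'->C->R'->H->plug->C
Char 9 ('D'): step: R->1, L=6; D->plug->D->R->H->L->F->refl->B->L'->D->R'->H->plug->C
Char 10 ('H'): step: R->2, L=6; H->plug->C->R->G->L->H->refl->D->L'->B->R'->D->plug->D
Final: ciphertext=AEHAAACCCD, RIGHT=2, LEFT=6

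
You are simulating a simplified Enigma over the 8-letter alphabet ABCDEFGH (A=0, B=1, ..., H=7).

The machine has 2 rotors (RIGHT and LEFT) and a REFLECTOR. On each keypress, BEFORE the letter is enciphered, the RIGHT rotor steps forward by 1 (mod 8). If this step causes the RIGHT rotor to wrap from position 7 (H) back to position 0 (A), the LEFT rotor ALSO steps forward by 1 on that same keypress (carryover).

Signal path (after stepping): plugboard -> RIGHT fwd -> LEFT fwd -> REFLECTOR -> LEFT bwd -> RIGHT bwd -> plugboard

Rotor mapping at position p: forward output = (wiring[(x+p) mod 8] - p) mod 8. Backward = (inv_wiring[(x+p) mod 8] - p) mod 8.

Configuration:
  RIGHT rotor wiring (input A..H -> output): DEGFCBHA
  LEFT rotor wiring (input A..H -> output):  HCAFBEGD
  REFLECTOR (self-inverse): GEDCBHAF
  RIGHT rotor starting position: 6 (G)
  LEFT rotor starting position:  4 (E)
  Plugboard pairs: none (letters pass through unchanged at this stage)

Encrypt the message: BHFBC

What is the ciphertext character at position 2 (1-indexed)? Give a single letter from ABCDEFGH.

Char 1 ('B'): step: R->7, L=4; B->plug->B->R->E->L->D->refl->C->L'->C->R'->G->plug->G
Char 2 ('H'): step: R->0, L->5 (L advanced); H->plug->H->R->A->L->H->refl->F->L'->E->R'->B->plug->B

B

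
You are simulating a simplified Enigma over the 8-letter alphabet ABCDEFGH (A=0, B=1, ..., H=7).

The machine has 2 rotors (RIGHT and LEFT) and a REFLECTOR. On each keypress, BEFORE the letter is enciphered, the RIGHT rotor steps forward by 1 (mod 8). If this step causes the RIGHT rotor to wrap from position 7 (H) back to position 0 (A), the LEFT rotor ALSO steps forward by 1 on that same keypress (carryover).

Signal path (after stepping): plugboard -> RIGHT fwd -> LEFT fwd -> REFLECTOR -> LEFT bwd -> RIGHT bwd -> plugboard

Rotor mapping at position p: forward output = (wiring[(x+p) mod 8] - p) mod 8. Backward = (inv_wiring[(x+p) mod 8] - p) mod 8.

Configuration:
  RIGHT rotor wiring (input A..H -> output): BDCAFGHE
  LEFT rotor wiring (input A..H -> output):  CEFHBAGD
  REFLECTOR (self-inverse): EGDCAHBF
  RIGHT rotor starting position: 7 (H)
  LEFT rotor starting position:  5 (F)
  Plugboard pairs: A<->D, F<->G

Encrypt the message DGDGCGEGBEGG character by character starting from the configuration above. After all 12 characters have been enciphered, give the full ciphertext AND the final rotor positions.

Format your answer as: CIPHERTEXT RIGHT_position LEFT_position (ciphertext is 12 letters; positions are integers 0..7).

Answer: HCGHEFDFGBFC 3 7

Derivation:
Char 1 ('D'): step: R->0, L->6 (L advanced); D->plug->A->R->B->L->F->refl->H->L'->E->R'->H->plug->H
Char 2 ('G'): step: R->1, L=6; G->plug->F->R->G->L->D->refl->C->L'->H->R'->C->plug->C
Char 3 ('D'): step: R->2, L=6; D->plug->A->R->A->L->A->refl->E->L'->C->R'->F->plug->G
Char 4 ('G'): step: R->3, L=6; G->plug->F->R->G->L->D->refl->C->L'->H->R'->H->plug->H
Char 5 ('C'): step: R->4, L=6; C->plug->C->R->D->L->G->refl->B->L'->F->R'->E->plug->E
Char 6 ('G'): step: R->5, L=6; G->plug->F->R->F->L->B->refl->G->L'->D->R'->G->plug->F
Char 7 ('E'): step: R->6, L=6; E->plug->E->R->E->L->H->refl->F->L'->B->R'->A->plug->D
Char 8 ('G'): step: R->7, L=6; G->plug->F->R->G->L->D->refl->C->L'->H->R'->G->plug->F
Char 9 ('B'): step: R->0, L->7 (L advanced); B->plug->B->R->D->L->G->refl->B->L'->G->R'->F->plug->G
Char 10 ('E'): step: R->1, L=7; E->plug->E->R->F->L->C->refl->D->L'->B->R'->B->plug->B
Char 11 ('G'): step: R->2, L=7; G->plug->F->R->C->L->F->refl->H->L'->H->R'->G->plug->F
Char 12 ('G'): step: R->3, L=7; G->plug->F->R->G->L->B->refl->G->L'->D->R'->C->plug->C
Final: ciphertext=HCGHEFDFGBFC, RIGHT=3, LEFT=7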